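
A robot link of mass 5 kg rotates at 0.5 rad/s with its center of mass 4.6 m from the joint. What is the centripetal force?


F = m * omega^2 * r
= 5 * 0.5^2 * 4.6
= 5 * 0.25 * 4.6
= 5.75 N


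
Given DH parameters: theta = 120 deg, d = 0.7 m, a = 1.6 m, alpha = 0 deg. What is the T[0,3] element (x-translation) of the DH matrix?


T[0,3] = a * cos(theta)
= 1.6 * cos(120 deg)
= 1.6 * -0.5
= -0.8


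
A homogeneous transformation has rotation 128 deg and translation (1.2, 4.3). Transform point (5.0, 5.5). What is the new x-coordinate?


x' = cos(theta)*px - sin(theta)*py + tx
= -0.6157*5.0 - 0.788*5.5 + 1.2
= -6.2124


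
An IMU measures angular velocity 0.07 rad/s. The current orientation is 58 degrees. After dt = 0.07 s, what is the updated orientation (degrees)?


delta_theta = w * dt = 0.07 * 0.07 = 0.0049 rad
= 0.2807 deg
theta_new = 58 + 0.2807 = 58.2807 deg


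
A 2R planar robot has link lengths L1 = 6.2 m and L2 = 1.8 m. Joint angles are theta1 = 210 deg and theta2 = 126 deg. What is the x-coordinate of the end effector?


Convert angles to radians: theta1 = 3.6652, theta2 = 2.1991
x = L1*cos(theta1) + L2*cos(theta1+theta2)
x = -5.3694 + 1.6444
x = -3.725


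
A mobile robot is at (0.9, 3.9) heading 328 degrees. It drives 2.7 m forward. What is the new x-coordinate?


x_new = x0 + d*cos(theta)
= 0.9 + 2.7*cos(328)
= 0.9 + 2.2897
= 3.1897


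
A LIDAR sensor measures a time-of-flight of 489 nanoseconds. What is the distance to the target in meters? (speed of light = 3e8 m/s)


tof = 489 ns = 4.89e-07 s
dist = c * tof / 2
= 3e8 * 4.89e-07 / 2
= 73.35 m


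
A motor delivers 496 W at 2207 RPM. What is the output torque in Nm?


omega = 2207 * 2*pi/60 = 231.1165 rad/s
tau = P / omega = 496 / 231.1165
= 2.1461 Nm


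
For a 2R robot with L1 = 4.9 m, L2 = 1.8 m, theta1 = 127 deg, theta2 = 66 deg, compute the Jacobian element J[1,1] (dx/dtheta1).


J[1,1] = -L1*sin(t1) - L2*sin(t1+t2)
= -4.9*sin(127) - 1.8*sin(193)
= -3.5084


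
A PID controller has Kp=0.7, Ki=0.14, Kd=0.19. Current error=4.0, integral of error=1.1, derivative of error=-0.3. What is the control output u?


u = Kp*e + Ki*int(e) + Kd*de/dt
= 0.7*4.0 + 0.14*1.1 + 0.19*(-0.3)
= 2.8 + 0.154 + -0.057
= 2.897


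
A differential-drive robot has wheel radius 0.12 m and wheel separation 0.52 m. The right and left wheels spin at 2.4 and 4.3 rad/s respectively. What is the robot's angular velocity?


vR = r*wR = 0.12*2.4 = 0.288 m/s
vL = r*wL = 0.12*4.3 = 0.516 m/s
v = (vR+vL)/2 = 0.402 m/s
omega = (vR-vL)/L = -0.4385 rad/s
angular velocity = -0.4385 rad/s


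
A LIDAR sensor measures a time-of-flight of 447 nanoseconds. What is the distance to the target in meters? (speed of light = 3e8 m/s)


tof = 447 ns = 4.47e-07 s
dist = c * tof / 2
= 3e8 * 4.47e-07 / 2
= 67.05 m


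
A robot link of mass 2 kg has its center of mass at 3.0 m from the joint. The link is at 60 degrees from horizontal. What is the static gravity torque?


tau = m*g*L*cos(angle)
= 2 * 9.81 * 3.0 * cos(60 deg)
= 2 * 9.81 * 3.0 * 0.5
= 29.43 Nm


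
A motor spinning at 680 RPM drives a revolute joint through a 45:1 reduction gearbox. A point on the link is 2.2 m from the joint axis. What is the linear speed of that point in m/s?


omega_motor = 680 * 2*pi/60 = 71.2094 rad/s
omega_joint = omega_motor / 45 = 1.5824 rad/s
v = omega_joint * r = 1.5824 * 2.2
= 3.4814 m/s


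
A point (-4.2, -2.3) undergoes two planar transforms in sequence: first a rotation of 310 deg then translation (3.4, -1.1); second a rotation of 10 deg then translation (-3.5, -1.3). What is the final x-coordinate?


After transform 1:
x1 = cos(310)*-4.2 - sin(310)*-2.3 + 3.4 = -1.0616
y1 = sin(310)*-4.2 + cos(310)*-2.3 + -1.1 = 0.639
After transform 2:
x2 = cos(10)*-1.0616 - sin(10)*0.639 + -3.5
= -4.6564


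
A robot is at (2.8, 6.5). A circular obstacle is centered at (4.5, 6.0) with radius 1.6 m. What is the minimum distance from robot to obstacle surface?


center_dist = sqrt((2.8-4.5)^2 + (6.5-6.0)^2)
= sqrt(2.89 + 0.25)
= 1.772
min_dist = center_dist - radius = 1.772 - 1.6 = 0.172 m


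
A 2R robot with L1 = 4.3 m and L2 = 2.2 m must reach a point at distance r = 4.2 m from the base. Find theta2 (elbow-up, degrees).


cos(theta2) = (r^2 - L1^2 - L2^2) / (2*L1*L2)
cos(theta2) = (17.64 - 18.49 - 4.84) / 18.92
cos(theta2) = -0.30074
theta2 = 107.5021 degrees


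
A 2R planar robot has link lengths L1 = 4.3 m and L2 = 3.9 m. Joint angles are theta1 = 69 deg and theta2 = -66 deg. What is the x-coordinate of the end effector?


Convert angles to radians: theta1 = 1.2043, theta2 = -1.1519
x = L1*cos(theta1) + L2*cos(theta1+theta2)
x = 1.541 + 3.8947
x = 5.4356


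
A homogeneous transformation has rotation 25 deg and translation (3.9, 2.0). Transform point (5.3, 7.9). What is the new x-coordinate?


x' = cos(theta)*px - sin(theta)*py + tx
= 0.9063*5.3 - 0.4226*7.9 + 3.9
= 5.3647


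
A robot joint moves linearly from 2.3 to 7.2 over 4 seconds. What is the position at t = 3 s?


s = t/T = 3/4 = 0.75
p(t) = p0 + (pf-p0)*s
= 2.3 + (7.2 - 2.3) * 0.75
= 5.975


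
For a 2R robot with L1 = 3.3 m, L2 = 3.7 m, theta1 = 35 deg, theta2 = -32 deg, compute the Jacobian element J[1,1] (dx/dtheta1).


J[1,1] = -L1*sin(t1) - L2*sin(t1+t2)
= -3.3*sin(35) - 3.7*sin(3)
= -2.0864


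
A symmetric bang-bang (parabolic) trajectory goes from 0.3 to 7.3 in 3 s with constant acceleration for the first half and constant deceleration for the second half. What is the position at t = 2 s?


Symmetric rest-to-rest: each phase covers (pf-p0)/2 in time T/2. 0.5*a*(T/2)^2 = (pf-p0)/2 => a = 4*(pf-p0)/T^2
a = 4*(7.3-0.3)/3^2 = 3.1111
t = 2 is in the deceleration phase (t > T/2).
p = pf - 0.5*a*(T-t)^2 = 7.3 - 0.5*3.1111*1^2
= 5.7444


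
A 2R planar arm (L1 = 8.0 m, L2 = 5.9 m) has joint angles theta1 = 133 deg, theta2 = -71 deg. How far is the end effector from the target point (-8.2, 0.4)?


End effector via forward kinematics:
x = L1*cos(t1) + L2*cos(t1+t2) = -2.6861
y = L1*sin(t1) + L2*sin(t1+t2) = 11.0602
Distance to target:
d = sqrt((-8.2 - -2.6861)^2 + (0.4 - 11.0602)^2)
= sqrt(30.403 + 113.6403)
= 12.0018 m


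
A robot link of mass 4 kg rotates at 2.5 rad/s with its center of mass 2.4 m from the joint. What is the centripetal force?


F = m * omega^2 * r
= 4 * 2.5^2 * 2.4
= 4 * 6.25 * 2.4
= 60.0 N


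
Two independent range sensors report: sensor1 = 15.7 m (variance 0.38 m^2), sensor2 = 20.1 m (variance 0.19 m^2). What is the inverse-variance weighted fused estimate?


w1 = (1/var1) / (1/var1 + 1/var2)
   = 2.6316 / (2.6316 + 5.2632) = 0.3333
w2 = 1 - w1 = 0.6667
fused = w1*s1 + w2*s2 = 5.2333 + 13.4
= 18.6333 m


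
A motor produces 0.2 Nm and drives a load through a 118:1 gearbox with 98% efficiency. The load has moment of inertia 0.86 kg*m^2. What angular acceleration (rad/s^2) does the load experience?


tau_out = tau_motor * N * eta
= 0.2 * 118 * 0.98 = 23.128 Nm
alpha = tau_out / I = 23.128 / 0.86
= 26.893 rad/s^2


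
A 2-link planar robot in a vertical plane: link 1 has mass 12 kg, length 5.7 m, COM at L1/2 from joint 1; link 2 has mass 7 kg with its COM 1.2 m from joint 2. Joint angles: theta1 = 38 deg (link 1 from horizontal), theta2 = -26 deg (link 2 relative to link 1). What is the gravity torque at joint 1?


Horizontal distance from joint 1 to link-1 COM:
  x_c1 = (L1/2)*cos(t1) = 2.85 * 0.788 = 2.2458 m
Horizontal distance from joint 1 to link-2 COM:
  x_c2 = L1*cos(t1) + Lc2*cos(t1+t2)
       = 5.7*0.788 + 1.2*0.9781 = 5.6654 m
tau1 = m1*g*x_c1 + m2*g*x_c2
     = 12*9.81*2.2458 + 7*9.81*5.6654
     = 264.3792 + 389.0457
     = 653.4248 Nm


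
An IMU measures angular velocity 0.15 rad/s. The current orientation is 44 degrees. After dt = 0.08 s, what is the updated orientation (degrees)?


delta_theta = w * dt = 0.15 * 0.08 = 0.012 rad
= 0.6875 deg
theta_new = 44 + 0.6875 = 44.6875 deg


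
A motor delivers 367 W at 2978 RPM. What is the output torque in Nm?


omega = 2978 * 2*pi/60 = 311.8554 rad/s
tau = P / omega = 367 / 311.8554
= 1.1768 Nm


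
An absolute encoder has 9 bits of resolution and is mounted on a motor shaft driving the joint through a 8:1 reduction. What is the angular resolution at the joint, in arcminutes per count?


counts = 2^9 = 512
effective counts at joint = 512 * 8 = 4096
resolution = 360*60 / 4096
= 5.2734 arcmin/count


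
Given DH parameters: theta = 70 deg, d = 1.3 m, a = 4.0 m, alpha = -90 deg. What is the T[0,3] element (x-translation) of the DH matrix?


T[0,3] = a * cos(theta)
= 4.0 * cos(70 deg)
= 4.0 * 0.342
= 1.3681


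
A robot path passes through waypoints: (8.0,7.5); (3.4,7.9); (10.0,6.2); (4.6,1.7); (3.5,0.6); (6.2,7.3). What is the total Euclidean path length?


Segment lengths:
  seg1 = sqrt((-4.6)^2 + (0.4)^2) = 4.6174
  seg2 = sqrt((6.6)^2 + (-1.7)^2) = 6.8154
  seg3 = sqrt((-5.4)^2 + (-4.5)^2) = 7.0292
  seg4 = sqrt((-1.1)^2 + (-1.1)^2) = 1.5556
  seg5 = sqrt((2.7)^2 + (6.7)^2) = 7.2236
Total = 27.2412


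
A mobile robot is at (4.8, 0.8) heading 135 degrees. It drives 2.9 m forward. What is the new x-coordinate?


x_new = x0 + d*cos(theta)
= 4.8 + 2.9*cos(135)
= 4.8 + -2.0506
= 2.7494


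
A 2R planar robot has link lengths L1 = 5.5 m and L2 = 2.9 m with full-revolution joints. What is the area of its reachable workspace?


r_max = L1 + L2 = 8.4 m
r_min = |L1 - L2| = 2.6 m
Area = pi*(r_max^2 - r_min^2)
= pi*(70.56 - 6.76)
= pi * 63.8
= 200.4336 m^2


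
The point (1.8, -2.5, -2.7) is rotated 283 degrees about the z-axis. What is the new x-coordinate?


Rotation about z-axis: x' = x*cos(theta) - y*sin(theta)
= 1.8 * 0.225 - -2.5 * -0.9744
= -2.031


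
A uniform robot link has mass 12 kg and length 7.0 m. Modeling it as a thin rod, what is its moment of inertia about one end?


I = (1/3) * m * L^2
= (1/3) * 12 * 7.0^2
= 0.333333 * 12 * 49.0
= 196.0 kg*m^2


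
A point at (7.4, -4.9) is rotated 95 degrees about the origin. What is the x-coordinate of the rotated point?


x' = x*cos(theta) - y*sin(theta)
cos(95 deg) = -0.0872, sin(95 deg) = 0.9962
x' = 7.4 * -0.0872 - -4.9 * 0.9962
= -0.645 - -4.8814
= 4.2364


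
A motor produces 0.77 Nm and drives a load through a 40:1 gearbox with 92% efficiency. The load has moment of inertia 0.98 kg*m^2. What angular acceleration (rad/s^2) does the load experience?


tau_out = tau_motor * N * eta
= 0.77 * 40 * 0.92 = 28.336 Nm
alpha = tau_out / I = 28.336 / 0.98
= 28.9143 rad/s^2


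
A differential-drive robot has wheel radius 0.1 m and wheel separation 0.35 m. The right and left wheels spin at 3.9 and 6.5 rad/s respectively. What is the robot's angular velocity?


vR = r*wR = 0.1*3.9 = 0.39 m/s
vL = r*wL = 0.1*6.5 = 0.65 m/s
v = (vR+vL)/2 = 0.52 m/s
omega = (vR-vL)/L = -0.7429 rad/s
angular velocity = -0.7429 rad/s


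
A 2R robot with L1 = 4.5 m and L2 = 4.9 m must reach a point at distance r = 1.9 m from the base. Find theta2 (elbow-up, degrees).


cos(theta2) = (r^2 - L1^2 - L2^2) / (2*L1*L2)
cos(theta2) = (3.61 - 20.25 - 24.01) / 44.1
cos(theta2) = -0.921769
theta2 = 157.186 degrees


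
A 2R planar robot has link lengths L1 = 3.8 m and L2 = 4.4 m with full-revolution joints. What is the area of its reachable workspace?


r_max = L1 + L2 = 8.2 m
r_min = |L1 - L2| = 0.6 m
Area = pi*(r_max^2 - r_min^2)
= pi*(67.24 - 0.36)
= pi * 66.88
= 210.1097 m^2


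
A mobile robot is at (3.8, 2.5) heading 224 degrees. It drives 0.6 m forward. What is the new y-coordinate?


y_new = y0 + d*sin(theta)
= 2.5 + 0.6*sin(224)
= 2.5 + -0.4168
= 2.0832


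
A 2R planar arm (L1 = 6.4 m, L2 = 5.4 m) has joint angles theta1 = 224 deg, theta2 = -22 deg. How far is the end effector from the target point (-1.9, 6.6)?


End effector via forward kinematics:
x = L1*cos(t1) + L2*cos(t1+t2) = -9.6106
y = L1*sin(t1) + L2*sin(t1+t2) = -6.4687
Distance to target:
d = sqrt((-1.9 - -9.6106)^2 + (6.6 - -6.4687)^2)
= sqrt(59.4529 + 170.7906)
= 15.1738 m


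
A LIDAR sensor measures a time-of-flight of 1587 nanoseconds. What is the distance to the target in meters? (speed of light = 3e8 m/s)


tof = 1587 ns = 1.587e-06 s
dist = c * tof / 2
= 3e8 * 1.587e-06 / 2
= 238.05 m


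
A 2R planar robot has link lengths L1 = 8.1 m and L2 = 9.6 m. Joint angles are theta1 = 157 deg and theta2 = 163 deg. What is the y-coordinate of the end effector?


Convert angles to radians: theta1 = 2.7402, theta2 = 2.8449
y = L1*sin(theta1) + L2*sin(theta1+theta2)
y = 3.1649 + -6.1708
y = -3.0058


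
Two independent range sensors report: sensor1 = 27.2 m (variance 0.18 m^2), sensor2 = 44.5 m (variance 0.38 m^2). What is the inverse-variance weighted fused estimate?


w1 = (1/var1) / (1/var1 + 1/var2)
   = 5.5556 / (5.5556 + 2.6316) = 0.6786
w2 = 1 - w1 = 0.3214
fused = w1*s1 + w2*s2 = 18.4571 + 14.3036
= 32.7607 m


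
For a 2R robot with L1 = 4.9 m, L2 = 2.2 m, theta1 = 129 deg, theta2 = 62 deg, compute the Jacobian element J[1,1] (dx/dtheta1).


J[1,1] = -L1*sin(t1) - L2*sin(t1+t2)
= -4.9*sin(129) - 2.2*sin(191)
= -3.3882


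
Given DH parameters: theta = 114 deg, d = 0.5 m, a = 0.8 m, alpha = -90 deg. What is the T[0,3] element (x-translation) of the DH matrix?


T[0,3] = a * cos(theta)
= 0.8 * cos(114 deg)
= 0.8 * -0.4067
= -0.3254


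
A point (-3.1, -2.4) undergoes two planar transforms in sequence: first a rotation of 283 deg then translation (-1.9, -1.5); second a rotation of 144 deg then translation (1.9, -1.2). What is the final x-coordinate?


After transform 1:
x1 = cos(283)*-3.1 - sin(283)*-2.4 + -1.9 = -4.9358
y1 = sin(283)*-3.1 + cos(283)*-2.4 + -1.5 = 0.9807
After transform 2:
x2 = cos(144)*-4.9358 - sin(144)*0.9807 + 1.9
= 5.3168


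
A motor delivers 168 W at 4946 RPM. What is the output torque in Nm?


omega = 4946 * 2*pi/60 = 517.9439 rad/s
tau = P / omega = 168 / 517.9439
= 0.3244 Nm


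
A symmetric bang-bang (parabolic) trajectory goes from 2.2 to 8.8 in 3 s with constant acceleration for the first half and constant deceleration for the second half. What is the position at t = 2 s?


Symmetric rest-to-rest: each phase covers (pf-p0)/2 in time T/2. 0.5*a*(T/2)^2 = (pf-p0)/2 => a = 4*(pf-p0)/T^2
a = 4*(8.8-2.2)/3^2 = 2.9333
t = 2 is in the deceleration phase (t > T/2).
p = pf - 0.5*a*(T-t)^2 = 8.8 - 0.5*2.9333*1^2
= 7.3333


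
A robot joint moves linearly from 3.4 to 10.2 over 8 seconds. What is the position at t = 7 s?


s = t/T = 7/8 = 0.875
p(t) = p0 + (pf-p0)*s
= 3.4 + (10.2 - 3.4) * 0.875
= 9.35


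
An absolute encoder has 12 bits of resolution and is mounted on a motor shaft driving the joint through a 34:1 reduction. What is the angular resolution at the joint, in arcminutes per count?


counts = 2^12 = 4096
effective counts at joint = 4096 * 34 = 139264
resolution = 360*60 / 139264
= 0.1551 arcmin/count


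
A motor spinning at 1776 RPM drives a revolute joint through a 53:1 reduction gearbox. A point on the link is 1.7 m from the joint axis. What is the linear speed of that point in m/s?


omega_motor = 1776 * 2*pi/60 = 185.9823 rad/s
omega_joint = omega_motor / 53 = 3.5091 rad/s
v = omega_joint * r = 3.5091 * 1.7
= 5.9655 m/s


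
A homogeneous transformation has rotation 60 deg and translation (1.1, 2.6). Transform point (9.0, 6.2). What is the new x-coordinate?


x' = cos(theta)*px - sin(theta)*py + tx
= 0.5*9.0 - 0.866*6.2 + 1.1
= 0.2306


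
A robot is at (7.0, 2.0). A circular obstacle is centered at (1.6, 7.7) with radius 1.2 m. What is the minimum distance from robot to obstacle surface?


center_dist = sqrt((7.0-1.6)^2 + (2.0-7.7)^2)
= sqrt(29.16 + 32.49)
= 7.8518
min_dist = center_dist - radius = 7.8518 - 1.2 = 6.6518 m


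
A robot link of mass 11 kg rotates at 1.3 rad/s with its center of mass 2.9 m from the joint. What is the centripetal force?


F = m * omega^2 * r
= 11 * 1.3^2 * 2.9
= 11 * 1.69 * 2.9
= 53.911 N


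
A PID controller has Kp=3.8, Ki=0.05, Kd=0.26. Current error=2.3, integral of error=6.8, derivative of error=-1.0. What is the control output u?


u = Kp*e + Ki*int(e) + Kd*de/dt
= 3.8*2.3 + 0.05*6.8 + 0.26*(-1.0)
= 8.74 + 0.34 + -0.26
= 8.82


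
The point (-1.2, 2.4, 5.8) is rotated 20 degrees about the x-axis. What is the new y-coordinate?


Rotation about x-axis: y' = y*cos(theta) - z*sin(theta)
= 2.4 * 0.9397 - 5.8 * 0.342
= 0.2715


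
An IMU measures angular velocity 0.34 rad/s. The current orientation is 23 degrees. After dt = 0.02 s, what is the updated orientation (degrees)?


delta_theta = w * dt = 0.34 * 0.02 = 0.0068 rad
= 0.3896 deg
theta_new = 23 + 0.3896 = 23.3896 deg


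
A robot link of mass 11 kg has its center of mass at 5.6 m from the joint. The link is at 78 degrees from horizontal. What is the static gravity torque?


tau = m*g*L*cos(angle)
= 11 * 9.81 * 5.6 * cos(78 deg)
= 11 * 9.81 * 5.6 * 0.2079
= 125.6402 Nm


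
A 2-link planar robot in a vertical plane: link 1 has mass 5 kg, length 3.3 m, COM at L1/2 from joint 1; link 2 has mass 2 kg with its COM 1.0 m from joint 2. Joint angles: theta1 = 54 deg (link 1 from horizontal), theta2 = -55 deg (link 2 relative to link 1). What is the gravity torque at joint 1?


Horizontal distance from joint 1 to link-1 COM:
  x_c1 = (L1/2)*cos(t1) = 1.65 * 0.5878 = 0.9698 m
Horizontal distance from joint 1 to link-2 COM:
  x_c2 = L1*cos(t1) + Lc2*cos(t1+t2)
       = 3.3*0.5878 + 1.0*0.9998 = 2.9395 m
tau1 = m1*g*x_c1 + m2*g*x_c2
     = 5*9.81*0.9698 + 2*9.81*2.9395
     = 47.5709 + 57.6738
     = 105.2447 Nm


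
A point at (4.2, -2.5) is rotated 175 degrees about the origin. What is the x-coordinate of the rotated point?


x' = x*cos(theta) - y*sin(theta)
cos(175 deg) = -0.9962, sin(175 deg) = 0.0872
x' = 4.2 * -0.9962 - -2.5 * 0.0872
= -4.184 - -0.2179
= -3.9661


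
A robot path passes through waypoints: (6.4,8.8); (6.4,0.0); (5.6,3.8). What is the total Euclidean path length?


Segment lengths:
  seg1 = sqrt((0.0)^2 + (-8.8)^2) = 8.8
  seg2 = sqrt((-0.8)^2 + (3.8)^2) = 3.8833
Total = 12.6833


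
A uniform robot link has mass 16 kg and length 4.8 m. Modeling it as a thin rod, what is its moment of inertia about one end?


I = (1/3) * m * L^2
= (1/3) * 16 * 4.8^2
= 0.333333 * 16 * 23.04
= 122.88 kg*m^2


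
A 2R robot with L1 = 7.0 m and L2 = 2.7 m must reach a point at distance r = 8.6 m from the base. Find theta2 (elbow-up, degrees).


cos(theta2) = (r^2 - L1^2 - L2^2) / (2*L1*L2)
cos(theta2) = (73.96 - 49.0 - 7.29) / 37.8
cos(theta2) = 0.46746
theta2 = 62.1304 degrees


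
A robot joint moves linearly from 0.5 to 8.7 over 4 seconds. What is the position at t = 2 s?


s = t/T = 2/4 = 0.5
p(t) = p0 + (pf-p0)*s
= 0.5 + (8.7 - 0.5) * 0.5
= 4.6


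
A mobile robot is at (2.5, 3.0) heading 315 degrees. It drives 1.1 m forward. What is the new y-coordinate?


y_new = y0 + d*sin(theta)
= 3.0 + 1.1*sin(315)
= 3.0 + -0.7778
= 2.2222


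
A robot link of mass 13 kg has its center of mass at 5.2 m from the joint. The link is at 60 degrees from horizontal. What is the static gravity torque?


tau = m*g*L*cos(angle)
= 13 * 9.81 * 5.2 * cos(60 deg)
= 13 * 9.81 * 5.2 * 0.5
= 331.578 Nm


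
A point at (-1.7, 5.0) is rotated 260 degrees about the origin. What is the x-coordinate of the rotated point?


x' = x*cos(theta) - y*sin(theta)
cos(260 deg) = -0.1736, sin(260 deg) = -0.9848
x' = -1.7 * -0.1736 - 5.0 * -0.9848
= 0.2952 - -4.924
= 5.2192


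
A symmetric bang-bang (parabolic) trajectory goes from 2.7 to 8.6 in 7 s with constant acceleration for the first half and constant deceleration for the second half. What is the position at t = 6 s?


Symmetric rest-to-rest: each phase covers (pf-p0)/2 in time T/2. 0.5*a*(T/2)^2 = (pf-p0)/2 => a = 4*(pf-p0)/T^2
a = 4*(8.6-2.7)/7^2 = 0.4816
t = 6 is in the deceleration phase (t > T/2).
p = pf - 0.5*a*(T-t)^2 = 8.6 - 0.5*0.4816*1^2
= 8.3592


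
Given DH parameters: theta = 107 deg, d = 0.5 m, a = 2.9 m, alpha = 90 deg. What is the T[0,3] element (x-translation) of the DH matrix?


T[0,3] = a * cos(theta)
= 2.9 * cos(107 deg)
= 2.9 * -0.2924
= -0.8479


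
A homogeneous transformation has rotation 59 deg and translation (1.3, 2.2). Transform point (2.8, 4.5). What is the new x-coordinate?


x' = cos(theta)*px - sin(theta)*py + tx
= 0.515*2.8 - 0.8572*4.5 + 1.3
= -1.1151


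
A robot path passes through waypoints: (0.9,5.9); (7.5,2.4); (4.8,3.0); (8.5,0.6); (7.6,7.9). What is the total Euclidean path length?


Segment lengths:
  seg1 = sqrt((6.6)^2 + (-3.5)^2) = 7.4706
  seg2 = sqrt((-2.7)^2 + (0.6)^2) = 2.7659
  seg3 = sqrt((3.7)^2 + (-2.4)^2) = 4.4102
  seg4 = sqrt((-0.9)^2 + (7.3)^2) = 7.3553
Total = 22.002


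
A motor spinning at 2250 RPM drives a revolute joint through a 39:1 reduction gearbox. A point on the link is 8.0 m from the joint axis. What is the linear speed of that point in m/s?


omega_motor = 2250 * 2*pi/60 = 235.6194 rad/s
omega_joint = omega_motor / 39 = 6.0415 rad/s
v = omega_joint * r = 6.0415 * 8.0
= 48.3322 m/s


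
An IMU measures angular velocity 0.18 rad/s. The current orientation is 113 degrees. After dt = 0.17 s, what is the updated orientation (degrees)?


delta_theta = w * dt = 0.18 * 0.17 = 0.0306 rad
= 1.7533 deg
theta_new = 113 + 1.7533 = 114.7533 deg


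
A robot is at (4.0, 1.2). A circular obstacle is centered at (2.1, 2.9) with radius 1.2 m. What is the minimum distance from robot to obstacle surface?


center_dist = sqrt((4.0-2.1)^2 + (1.2-2.9)^2)
= sqrt(3.61 + 2.89)
= 2.5495
min_dist = center_dist - radius = 2.5495 - 1.2 = 1.3495 m


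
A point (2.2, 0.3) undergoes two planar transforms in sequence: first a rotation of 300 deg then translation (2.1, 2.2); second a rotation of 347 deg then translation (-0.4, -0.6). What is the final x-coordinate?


After transform 1:
x1 = cos(300)*2.2 - sin(300)*0.3 + 2.1 = 3.4598
y1 = sin(300)*2.2 + cos(300)*0.3 + 2.2 = 0.4447
After transform 2:
x2 = cos(347)*3.4598 - sin(347)*0.4447 + -0.4
= 3.0712


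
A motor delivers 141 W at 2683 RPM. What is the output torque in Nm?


omega = 2683 * 2*pi/60 = 280.9631 rad/s
tau = P / omega = 141 / 280.9631
= 0.5018 Nm


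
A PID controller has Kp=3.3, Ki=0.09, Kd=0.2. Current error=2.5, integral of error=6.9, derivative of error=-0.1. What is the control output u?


u = Kp*e + Ki*int(e) + Kd*de/dt
= 3.3*2.5 + 0.09*6.9 + 0.2*(-0.1)
= 8.25 + 0.621 + -0.02
= 8.851


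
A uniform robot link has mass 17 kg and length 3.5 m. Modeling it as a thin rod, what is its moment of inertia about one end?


I = (1/3) * m * L^2
= (1/3) * 17 * 3.5^2
= 0.333333 * 17 * 12.25
= 69.4167 kg*m^2


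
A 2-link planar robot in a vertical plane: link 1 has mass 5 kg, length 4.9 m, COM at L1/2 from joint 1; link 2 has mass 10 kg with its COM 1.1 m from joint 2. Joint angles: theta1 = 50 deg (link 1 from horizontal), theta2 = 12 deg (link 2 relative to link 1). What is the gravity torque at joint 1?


Horizontal distance from joint 1 to link-1 COM:
  x_c1 = (L1/2)*cos(t1) = 2.45 * 0.6428 = 1.5748 m
Horizontal distance from joint 1 to link-2 COM:
  x_c2 = L1*cos(t1) + Lc2*cos(t1+t2)
       = 4.9*0.6428 + 1.1*0.4695 = 3.6661 m
tau1 = m1*g*x_c1 + m2*g*x_c2
     = 5*9.81*1.5748 + 10*9.81*3.6661
     = 77.2454 + 359.6423
     = 436.8876 Nm


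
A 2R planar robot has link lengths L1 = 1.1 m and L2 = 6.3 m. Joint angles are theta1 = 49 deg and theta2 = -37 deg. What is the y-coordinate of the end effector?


Convert angles to radians: theta1 = 0.8552, theta2 = -0.6458
y = L1*sin(theta1) + L2*sin(theta1+theta2)
y = 0.8302 + 1.3098
y = 2.14


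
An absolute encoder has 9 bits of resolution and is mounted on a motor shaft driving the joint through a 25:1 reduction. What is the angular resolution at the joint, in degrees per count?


counts = 2^9 = 512
effective counts at joint = 512 * 25 = 12800
resolution = 360 / 12800
= 0.0281 deg/count


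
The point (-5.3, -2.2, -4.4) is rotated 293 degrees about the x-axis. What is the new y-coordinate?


Rotation about x-axis: y' = y*cos(theta) - z*sin(theta)
= -2.2 * 0.3907 - -4.4 * -0.9205
= -4.9098


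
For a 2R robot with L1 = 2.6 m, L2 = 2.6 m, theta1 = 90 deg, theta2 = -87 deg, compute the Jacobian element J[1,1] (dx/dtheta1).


J[1,1] = -L1*sin(t1) - L2*sin(t1+t2)
= -2.6*sin(90) - 2.6*sin(3)
= -2.7361


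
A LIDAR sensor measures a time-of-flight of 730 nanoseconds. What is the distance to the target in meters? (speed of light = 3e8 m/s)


tof = 730 ns = 7.3e-07 s
dist = c * tof / 2
= 3e8 * 7.3e-07 / 2
= 109.5 m


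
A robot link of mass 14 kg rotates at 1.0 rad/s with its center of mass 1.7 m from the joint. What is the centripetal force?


F = m * omega^2 * r
= 14 * 1.0^2 * 1.7
= 14 * 1.0 * 1.7
= 23.8 N


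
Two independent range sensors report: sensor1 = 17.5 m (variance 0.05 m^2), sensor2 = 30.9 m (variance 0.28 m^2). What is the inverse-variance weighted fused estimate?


w1 = (1/var1) / (1/var1 + 1/var2)
   = 20.0 / (20.0 + 3.5714) = 0.8485
w2 = 1 - w1 = 0.1515
fused = w1*s1 + w2*s2 = 14.8485 + 4.6818
= 19.5303 m


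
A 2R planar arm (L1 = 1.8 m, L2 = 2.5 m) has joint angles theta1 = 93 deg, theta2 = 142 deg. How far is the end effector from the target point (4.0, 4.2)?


End effector via forward kinematics:
x = L1*cos(t1) + L2*cos(t1+t2) = -1.5281
y = L1*sin(t1) + L2*sin(t1+t2) = -0.2503
Distance to target:
d = sqrt((4.0 - -1.5281)^2 + (4.2 - -0.2503)^2)
= sqrt(30.5604 + 19.8056)
= 7.0969 m


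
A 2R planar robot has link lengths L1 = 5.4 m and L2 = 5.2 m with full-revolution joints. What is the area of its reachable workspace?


r_max = L1 + L2 = 10.6 m
r_min = |L1 - L2| = 0.2 m
Area = pi*(r_max^2 - r_min^2)
= pi*(112.36 - 0.04)
= pi * 112.32
= 352.8637 m^2


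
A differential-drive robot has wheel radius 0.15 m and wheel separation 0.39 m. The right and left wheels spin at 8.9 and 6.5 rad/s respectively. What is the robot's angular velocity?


vR = r*wR = 0.15*8.9 = 1.335 m/s
vL = r*wL = 0.15*6.5 = 0.975 m/s
v = (vR+vL)/2 = 1.155 m/s
omega = (vR-vL)/L = 0.9231 rad/s
angular velocity = 0.9231 rad/s


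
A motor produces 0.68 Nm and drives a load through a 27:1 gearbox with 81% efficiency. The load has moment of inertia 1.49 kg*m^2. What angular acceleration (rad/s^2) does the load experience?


tau_out = tau_motor * N * eta
= 0.68 * 27 * 0.81 = 14.8716 Nm
alpha = tau_out / I = 14.8716 / 1.49
= 9.9809 rad/s^2


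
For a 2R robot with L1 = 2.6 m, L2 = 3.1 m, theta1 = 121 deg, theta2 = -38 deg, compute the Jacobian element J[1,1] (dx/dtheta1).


J[1,1] = -L1*sin(t1) - L2*sin(t1+t2)
= -2.6*sin(121) - 3.1*sin(83)
= -5.3055


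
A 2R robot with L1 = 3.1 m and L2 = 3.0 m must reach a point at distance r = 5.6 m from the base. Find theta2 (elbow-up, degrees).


cos(theta2) = (r^2 - L1^2 - L2^2) / (2*L1*L2)
cos(theta2) = (31.36 - 9.61 - 9.0) / 18.6
cos(theta2) = 0.685484
theta2 = 46.7263 degrees


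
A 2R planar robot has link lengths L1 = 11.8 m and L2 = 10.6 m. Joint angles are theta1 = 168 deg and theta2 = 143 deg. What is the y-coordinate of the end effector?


Convert angles to radians: theta1 = 2.9322, theta2 = 2.4958
y = L1*sin(theta1) + L2*sin(theta1+theta2)
y = 2.4534 + -7.9999
y = -5.5466


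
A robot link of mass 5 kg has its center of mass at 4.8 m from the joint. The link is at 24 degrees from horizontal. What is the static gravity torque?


tau = m*g*L*cos(angle)
= 5 * 9.81 * 4.8 * cos(24 deg)
= 5 * 9.81 * 4.8 * 0.9135
= 215.0851 Nm


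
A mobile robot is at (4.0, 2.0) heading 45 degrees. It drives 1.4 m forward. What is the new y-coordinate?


y_new = y0 + d*sin(theta)
= 2.0 + 1.4*sin(45)
= 2.0 + 0.9899
= 2.9899


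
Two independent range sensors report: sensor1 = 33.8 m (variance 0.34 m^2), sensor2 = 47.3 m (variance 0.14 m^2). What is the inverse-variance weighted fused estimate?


w1 = (1/var1) / (1/var1 + 1/var2)
   = 2.9412 / (2.9412 + 7.1429) = 0.2917
w2 = 1 - w1 = 0.7083
fused = w1*s1 + w2*s2 = 9.8583 + 33.5042
= 43.3625 m


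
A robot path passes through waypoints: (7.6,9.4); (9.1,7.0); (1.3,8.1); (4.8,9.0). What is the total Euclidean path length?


Segment lengths:
  seg1 = sqrt((1.5)^2 + (-2.4)^2) = 2.8302
  seg2 = sqrt((-7.8)^2 + (1.1)^2) = 7.8772
  seg3 = sqrt((3.5)^2 + (0.9)^2) = 3.6139
Total = 14.3212


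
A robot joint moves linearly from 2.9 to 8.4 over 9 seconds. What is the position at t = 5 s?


s = t/T = 5/9 = 0.5556
p(t) = p0 + (pf-p0)*s
= 2.9 + (8.4 - 2.9) * 0.5556
= 5.9556


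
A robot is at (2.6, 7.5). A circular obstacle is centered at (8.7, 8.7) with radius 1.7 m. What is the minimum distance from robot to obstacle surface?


center_dist = sqrt((2.6-8.7)^2 + (7.5-8.7)^2)
= sqrt(37.21 + 1.44)
= 6.2169
min_dist = center_dist - radius = 6.2169 - 1.7 = 4.5169 m


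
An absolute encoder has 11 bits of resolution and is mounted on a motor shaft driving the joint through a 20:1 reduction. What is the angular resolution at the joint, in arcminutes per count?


counts = 2^11 = 2048
effective counts at joint = 2048 * 20 = 40960
resolution = 360*60 / 40960
= 0.5273 arcmin/count


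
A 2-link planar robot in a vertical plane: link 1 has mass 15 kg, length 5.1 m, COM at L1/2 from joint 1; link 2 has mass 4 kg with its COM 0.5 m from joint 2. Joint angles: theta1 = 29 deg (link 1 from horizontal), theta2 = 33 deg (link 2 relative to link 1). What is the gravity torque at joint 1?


Horizontal distance from joint 1 to link-1 COM:
  x_c1 = (L1/2)*cos(t1) = 2.55 * 0.8746 = 2.2303 m
Horizontal distance from joint 1 to link-2 COM:
  x_c2 = L1*cos(t1) + Lc2*cos(t1+t2)
       = 5.1*0.8746 + 0.5*0.4695 = 4.6953 m
tau1 = m1*g*x_c1 + m2*g*x_c2
     = 15*9.81*2.2303 + 4*9.81*4.6953
     = 328.1857 + 184.2434
     = 512.4292 Nm


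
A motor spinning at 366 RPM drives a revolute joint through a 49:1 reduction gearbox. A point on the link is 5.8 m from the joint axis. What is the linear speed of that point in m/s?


omega_motor = 366 * 2*pi/60 = 38.3274 rad/s
omega_joint = omega_motor / 49 = 0.7822 rad/s
v = omega_joint * r = 0.7822 * 5.8
= 4.5367 m/s


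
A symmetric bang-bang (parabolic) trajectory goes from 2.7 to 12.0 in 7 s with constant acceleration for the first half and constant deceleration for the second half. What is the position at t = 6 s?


Symmetric rest-to-rest: each phase covers (pf-p0)/2 in time T/2. 0.5*a*(T/2)^2 = (pf-p0)/2 => a = 4*(pf-p0)/T^2
a = 4*(12.0-2.7)/7^2 = 0.7592
t = 6 is in the deceleration phase (t > T/2).
p = pf - 0.5*a*(T-t)^2 = 12.0 - 0.5*0.7592*1^2
= 11.6204


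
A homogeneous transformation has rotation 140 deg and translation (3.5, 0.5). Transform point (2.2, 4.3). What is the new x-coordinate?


x' = cos(theta)*px - sin(theta)*py + tx
= -0.766*2.2 - 0.6428*4.3 + 3.5
= -0.9493


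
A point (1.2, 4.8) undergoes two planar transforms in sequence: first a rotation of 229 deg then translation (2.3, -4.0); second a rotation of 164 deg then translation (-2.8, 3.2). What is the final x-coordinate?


After transform 1:
x1 = cos(229)*1.2 - sin(229)*4.8 + 2.3 = 5.1353
y1 = sin(229)*1.2 + cos(229)*4.8 + -4.0 = -8.0547
After transform 2:
x2 = cos(164)*5.1353 - sin(164)*-8.0547 + -2.8
= -5.5162


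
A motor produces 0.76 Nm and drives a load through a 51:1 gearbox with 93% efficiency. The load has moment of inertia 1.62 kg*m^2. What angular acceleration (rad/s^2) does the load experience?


tau_out = tau_motor * N * eta
= 0.76 * 51 * 0.93 = 36.0468 Nm
alpha = tau_out / I = 36.0468 / 1.62
= 22.2511 rad/s^2


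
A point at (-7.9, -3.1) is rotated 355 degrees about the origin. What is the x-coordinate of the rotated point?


x' = x*cos(theta) - y*sin(theta)
cos(355 deg) = 0.9962, sin(355 deg) = -0.0872
x' = -7.9 * 0.9962 - -3.1 * -0.0872
= -7.8699 - 0.2702
= -8.1401


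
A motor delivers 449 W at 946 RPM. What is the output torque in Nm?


omega = 946 * 2*pi/60 = 99.0649 rad/s
tau = P / omega = 449 / 99.0649
= 4.5324 Nm


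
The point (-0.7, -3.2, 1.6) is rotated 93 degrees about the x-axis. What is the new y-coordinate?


Rotation about x-axis: y' = y*cos(theta) - z*sin(theta)
= -3.2 * -0.0523 - 1.6 * 0.9986
= -1.4303


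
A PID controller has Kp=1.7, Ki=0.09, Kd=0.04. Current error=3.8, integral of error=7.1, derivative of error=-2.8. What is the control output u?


u = Kp*e + Ki*int(e) + Kd*de/dt
= 1.7*3.8 + 0.09*7.1 + 0.04*(-2.8)
= 6.46 + 0.639 + -0.112
= 6.987


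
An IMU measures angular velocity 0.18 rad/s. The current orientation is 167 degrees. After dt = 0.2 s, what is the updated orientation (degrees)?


delta_theta = w * dt = 0.18 * 0.2 = 0.036 rad
= 2.0626 deg
theta_new = 167 + 2.0626 = 169.0626 deg


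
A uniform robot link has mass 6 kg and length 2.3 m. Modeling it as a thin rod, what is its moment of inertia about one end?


I = (1/3) * m * L^2
= (1/3) * 6 * 2.3^2
= 0.333333 * 6 * 5.29
= 10.58 kg*m^2


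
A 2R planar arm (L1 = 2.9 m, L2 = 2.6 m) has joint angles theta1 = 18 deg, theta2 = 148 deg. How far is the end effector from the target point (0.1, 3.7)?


End effector via forward kinematics:
x = L1*cos(t1) + L2*cos(t1+t2) = 0.2353
y = L1*sin(t1) + L2*sin(t1+t2) = 1.5251
Distance to target:
d = sqrt((0.1 - 0.2353)^2 + (3.7 - 1.5251)^2)
= sqrt(0.0183 + 4.73)
= 2.1791 m


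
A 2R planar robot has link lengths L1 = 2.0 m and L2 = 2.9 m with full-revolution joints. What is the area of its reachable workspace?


r_max = L1 + L2 = 4.9 m
r_min = |L1 - L2| = 0.9 m
Area = pi*(r_max^2 - r_min^2)
= pi*(24.01 - 0.81)
= pi * 23.2
= 72.8849 m^2


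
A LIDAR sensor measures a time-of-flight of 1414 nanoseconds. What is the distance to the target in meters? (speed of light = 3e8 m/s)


tof = 1414 ns = 1.414e-06 s
dist = c * tof / 2
= 3e8 * 1.414e-06 / 2
= 212.1 m


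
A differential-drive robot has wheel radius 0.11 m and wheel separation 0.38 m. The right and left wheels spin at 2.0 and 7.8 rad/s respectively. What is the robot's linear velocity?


vR = r*wR = 0.11*2.0 = 0.22 m/s
vL = r*wL = 0.11*7.8 = 0.858 m/s
v = (vR+vL)/2 = 0.539 m/s
omega = (vR-vL)/L = -1.6789 rad/s
linear velocity = 0.539 m/s


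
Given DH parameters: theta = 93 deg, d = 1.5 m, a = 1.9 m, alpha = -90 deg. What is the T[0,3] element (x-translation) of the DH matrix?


T[0,3] = a * cos(theta)
= 1.9 * cos(93 deg)
= 1.9 * -0.0523
= -0.0994


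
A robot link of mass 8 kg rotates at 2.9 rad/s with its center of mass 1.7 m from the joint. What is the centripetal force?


F = m * omega^2 * r
= 8 * 2.9^2 * 1.7
= 8 * 8.41 * 1.7
= 114.376 N


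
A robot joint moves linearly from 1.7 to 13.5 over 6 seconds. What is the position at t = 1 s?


s = t/T = 1/6 = 0.1667
p(t) = p0 + (pf-p0)*s
= 1.7 + (13.5 - 1.7) * 0.1667
= 3.6667


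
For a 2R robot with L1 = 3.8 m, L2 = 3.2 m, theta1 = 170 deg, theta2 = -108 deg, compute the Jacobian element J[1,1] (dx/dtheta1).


J[1,1] = -L1*sin(t1) - L2*sin(t1+t2)
= -3.8*sin(170) - 3.2*sin(62)
= -3.4853


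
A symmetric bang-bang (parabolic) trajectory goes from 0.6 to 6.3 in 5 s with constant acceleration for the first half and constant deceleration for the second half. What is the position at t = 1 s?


Symmetric rest-to-rest: each phase covers (pf-p0)/2 in time T/2. 0.5*a*(T/2)^2 = (pf-p0)/2 => a = 4*(pf-p0)/T^2
a = 4*(6.3-0.6)/5^2 = 0.912
t = 1 is in the acceleration phase (t <= T/2).
p = p0 + 0.5*a*t^2 = 0.6 + 0.5*0.912*1^2
= 1.056


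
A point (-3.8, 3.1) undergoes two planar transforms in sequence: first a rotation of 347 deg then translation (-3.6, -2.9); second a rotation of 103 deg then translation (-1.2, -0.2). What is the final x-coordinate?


After transform 1:
x1 = cos(347)*-3.8 - sin(347)*3.1 + -3.6 = -6.6053
y1 = sin(347)*-3.8 + cos(347)*3.1 + -2.9 = 0.9754
After transform 2:
x2 = cos(103)*-6.6053 - sin(103)*0.9754 + -1.2
= -0.6645


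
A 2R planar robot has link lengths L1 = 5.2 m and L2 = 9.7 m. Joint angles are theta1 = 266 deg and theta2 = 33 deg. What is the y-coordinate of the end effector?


Convert angles to radians: theta1 = 4.6426, theta2 = 0.576
y = L1*sin(theta1) + L2*sin(theta1+theta2)
y = -5.1873 + -8.4838
y = -13.6711


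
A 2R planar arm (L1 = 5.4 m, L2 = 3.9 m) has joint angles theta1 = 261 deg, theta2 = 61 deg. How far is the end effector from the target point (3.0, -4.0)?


End effector via forward kinematics:
x = L1*cos(t1) + L2*cos(t1+t2) = 2.2285
y = L1*sin(t1) + L2*sin(t1+t2) = -7.7346
Distance to target:
d = sqrt((3.0 - 2.2285)^2 + (-4.0 - -7.7346)^2)
= sqrt(0.5952 + 13.9472)
= 3.8135 m


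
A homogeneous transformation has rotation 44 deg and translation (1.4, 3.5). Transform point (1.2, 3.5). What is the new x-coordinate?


x' = cos(theta)*px - sin(theta)*py + tx
= 0.7193*1.2 - 0.6947*3.5 + 1.4
= -0.1681


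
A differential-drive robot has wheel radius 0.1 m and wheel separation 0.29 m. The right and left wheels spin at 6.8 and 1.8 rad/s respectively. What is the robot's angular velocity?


vR = r*wR = 0.1*6.8 = 0.68 m/s
vL = r*wL = 0.1*1.8 = 0.18 m/s
v = (vR+vL)/2 = 0.43 m/s
omega = (vR-vL)/L = 1.7241 rad/s
angular velocity = 1.7241 rad/s


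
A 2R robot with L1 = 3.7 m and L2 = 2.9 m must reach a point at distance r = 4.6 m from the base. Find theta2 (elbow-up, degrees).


cos(theta2) = (r^2 - L1^2 - L2^2) / (2*L1*L2)
cos(theta2) = (21.16 - 13.69 - 8.41) / 21.46
cos(theta2) = -0.043802
theta2 = 92.5105 degrees


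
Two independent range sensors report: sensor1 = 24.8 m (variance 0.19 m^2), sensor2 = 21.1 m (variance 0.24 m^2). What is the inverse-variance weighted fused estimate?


w1 = (1/var1) / (1/var1 + 1/var2)
   = 5.2632 / (5.2632 + 4.1667) = 0.5581
w2 = 1 - w1 = 0.4419
fused = w1*s1 + w2*s2 = 13.8419 + 9.3233
= 23.1651 m


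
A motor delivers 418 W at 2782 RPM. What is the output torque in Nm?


omega = 2782 * 2*pi/60 = 291.3304 rad/s
tau = P / omega = 418 / 291.3304
= 1.4348 Nm


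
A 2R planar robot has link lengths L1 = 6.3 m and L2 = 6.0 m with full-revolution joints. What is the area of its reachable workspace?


r_max = L1 + L2 = 12.3 m
r_min = |L1 - L2| = 0.3 m
Area = pi*(r_max^2 - r_min^2)
= pi*(151.29 - 0.09)
= pi * 151.2
= 475.0088 m^2


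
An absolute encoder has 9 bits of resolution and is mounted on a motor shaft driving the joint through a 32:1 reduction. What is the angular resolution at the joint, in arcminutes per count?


counts = 2^9 = 512
effective counts at joint = 512 * 32 = 16384
resolution = 360*60 / 16384
= 1.3184 arcmin/count


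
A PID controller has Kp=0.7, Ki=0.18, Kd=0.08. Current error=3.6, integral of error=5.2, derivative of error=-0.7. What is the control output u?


u = Kp*e + Ki*int(e) + Kd*de/dt
= 0.7*3.6 + 0.18*5.2 + 0.08*(-0.7)
= 2.52 + 0.936 + -0.056
= 3.4


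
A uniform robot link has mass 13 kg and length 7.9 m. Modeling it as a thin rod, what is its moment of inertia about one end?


I = (1/3) * m * L^2
= (1/3) * 13 * 7.9^2
= 0.333333 * 13 * 62.41
= 270.4433 kg*m^2


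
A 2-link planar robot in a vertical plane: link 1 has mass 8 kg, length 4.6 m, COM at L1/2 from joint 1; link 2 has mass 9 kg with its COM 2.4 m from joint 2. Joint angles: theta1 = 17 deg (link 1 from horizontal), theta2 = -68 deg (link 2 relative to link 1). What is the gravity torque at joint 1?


Horizontal distance from joint 1 to link-1 COM:
  x_c1 = (L1/2)*cos(t1) = 2.3 * 0.9563 = 2.1995 m
Horizontal distance from joint 1 to link-2 COM:
  x_c2 = L1*cos(t1) + Lc2*cos(t1+t2)
       = 4.6*0.9563 + 2.4*0.6293 = 5.9094 m
tau1 = m1*g*x_c1 + m2*g*x_c2
     = 8*9.81*2.1995 + 9*9.81*5.9094
     = 172.6168 + 521.7383
     = 694.3552 Nm


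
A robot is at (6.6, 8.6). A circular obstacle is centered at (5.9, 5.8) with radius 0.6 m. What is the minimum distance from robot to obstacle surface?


center_dist = sqrt((6.6-5.9)^2 + (8.6-5.8)^2)
= sqrt(0.49 + 7.84)
= 2.8862
min_dist = center_dist - radius = 2.8862 - 0.6 = 2.2862 m
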